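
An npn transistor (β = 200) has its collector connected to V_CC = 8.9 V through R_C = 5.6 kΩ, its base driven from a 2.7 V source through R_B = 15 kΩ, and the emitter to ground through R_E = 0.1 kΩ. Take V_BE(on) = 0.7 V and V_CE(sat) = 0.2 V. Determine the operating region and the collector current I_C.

saturation; I_C ≈ 1.5 mA

Assume active: I_B = (2.7 − 0.7)/(15 + 201×0.1) = 0.057 mA, I_C = β·I_B = 11.4 mA.
Then V_CE = 8.9 − 11.4×5.6 − 11.5×0.1 = -56.1 V < 0.2 V — the active assumption fails.
Re-solve with V_CE = 0.2 V. KCL at the emitter: V_E/R_E = (V_BB−0.7−V_E)/R_B + (V_CC−0.2−V_E)/R_C, giving V_E = 0.165 V.
I_C = (V_CC − 0.2 − V_E)/R_C = (8.7 − 0.165)/5.6 = 1.52 mA.
Check: I_B = (2 − 0.165)/15 = 0.122 mA, and β·I_B = 24.5 mA > I_C, confirming saturation.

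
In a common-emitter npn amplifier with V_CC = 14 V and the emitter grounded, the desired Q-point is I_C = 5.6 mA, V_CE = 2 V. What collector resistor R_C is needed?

R_C ≈ 2.1 kΩ

Collector loop: V_CC = I_C·R_C + V_CE.
R_C = (V_CC − V_CE)/I_C = (14 − 2)/5.6 = 2.14 kΩ.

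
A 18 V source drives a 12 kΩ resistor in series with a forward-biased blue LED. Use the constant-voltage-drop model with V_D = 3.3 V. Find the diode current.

KVL around the loop: 18 = V_D + I·R = 3.3 + I × 12 kΩ.
So I = (18 − 3.3) / 12 kΩ = 14.7 / 12 = 1.22 mA.

I ≈ 1.2 mA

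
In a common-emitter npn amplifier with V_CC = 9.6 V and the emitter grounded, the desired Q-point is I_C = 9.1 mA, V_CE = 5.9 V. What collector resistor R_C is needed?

R_C ≈ 0.41 kΩ

Collector loop: V_CC = I_C·R_C + V_CE.
R_C = (V_CC − V_CE)/I_C = (9.6 − 5.9)/9.1 = 0.407 kΩ.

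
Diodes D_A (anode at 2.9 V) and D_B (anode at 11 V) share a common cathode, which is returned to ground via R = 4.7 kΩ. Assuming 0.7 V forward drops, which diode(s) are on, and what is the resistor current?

Assume both conduct. Then node N would need to be at both 2.9−0.7 = 2.2 V and 11−0.7 = 10.3 V, which is impossible.
Assume only D_B conducts: V_N = 11 − 0.7 = 10.3 V, so I_R = 10.3/4.7 = 2.19 mA.
Check D_A: its anode-to-cathode voltage is 2.9 − 10.3 = -7.4 V < 0.7 V, so it is off. The assumption is consistent.

Only D_B conducts; I_R ≈ 2.2 mA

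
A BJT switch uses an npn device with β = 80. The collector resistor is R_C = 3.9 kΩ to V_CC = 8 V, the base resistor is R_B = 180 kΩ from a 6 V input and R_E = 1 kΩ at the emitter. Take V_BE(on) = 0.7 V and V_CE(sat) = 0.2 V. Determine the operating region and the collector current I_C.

saturation; I_C ≈ 1.6 mA

Assume active: I_B = (6 − 0.7)/(180 + 81×1) = 0.0203 mA, I_C = β·I_B = 1.62 mA.
Then V_CE = 8 − 1.62×3.9 − 1.64×1 = 0.0195 V < 0.2 V — the active assumption fails.
Re-solve with V_CE = 0.2 V. KCL at the emitter: V_E/R_E = (V_BB−0.7−V_E)/R_B + (V_CC−0.2−V_E)/R_C, giving V_E = 1.61 V.
I_C = (V_CC − 0.2 − V_E)/R_C = (7.8 − 1.61)/3.9 = 1.59 mA.
Check: I_B = (5.3 − 1.61)/180 = 0.0205 mA, and β·I_B = 1.64 mA > I_C, confirming saturation.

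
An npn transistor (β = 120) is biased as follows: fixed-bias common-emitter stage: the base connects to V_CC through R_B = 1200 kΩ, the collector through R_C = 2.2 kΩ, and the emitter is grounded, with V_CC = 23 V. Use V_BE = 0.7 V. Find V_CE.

V_CE ≈ 18 V

Base loop: V_CC = I_B·R_B + V_BE, so I_B = (23 − 0.7)/1200 kΩ = 0.0186 mA.
In the active region I_C = β·I_B = 120 × 0.0186 = 2.23 mA.
Collector loop: V_CE = V_CC − I_C·R_C = 23 − 2.23×2.2 = 18.1 V.
Since V_CE = 18.1 V > V_CE(sat) ≈ 0.2 V, the transistor is in the active region as assumed.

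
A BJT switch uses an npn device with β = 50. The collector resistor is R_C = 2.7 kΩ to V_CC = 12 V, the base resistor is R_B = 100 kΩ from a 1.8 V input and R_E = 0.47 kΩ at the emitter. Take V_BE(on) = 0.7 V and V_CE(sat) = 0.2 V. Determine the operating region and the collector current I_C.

active; I_C ≈ 0.44 mA

Assume active. Base-emitter loop: I_B = (V_BB − V_BE)/(R_B + (β+1)R_E) = (1.8 − 0.7)/(100 + 51×0.47) = 0.00887 mA.
I_C = β·I_B = 50×0.00887 = 0.444 mA.
V_CE = V_CC − I_C·R_C − I_E·R_E = 12 − 0.444×2.7 − 0.453×0.47 = 10.6 V > V_CE(sat), so the active-region assumption holds.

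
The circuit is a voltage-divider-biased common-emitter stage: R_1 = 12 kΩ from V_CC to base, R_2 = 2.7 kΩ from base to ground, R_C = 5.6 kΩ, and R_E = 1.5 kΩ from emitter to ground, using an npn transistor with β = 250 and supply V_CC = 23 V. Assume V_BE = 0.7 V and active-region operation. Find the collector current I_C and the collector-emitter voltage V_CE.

I_C ≈ 2.3 mA, V_CE ≈ 6.5 V

Thevenize the base divider: V_Th = V_CC·R_2/(R_1+R_2) = 23×2.7/14.7 = 4.22 V, R_Th = R_1‖R_2 = 2.2 kΩ.
Base-emitter loop: V_Th = I_B·R_Th + V_BE + (β+1)I_B·R_E, so I_B = (4.22 − 0.7) / (2.2 + 251×1.5) = 0.00931 mA.
I_C = β·I_B = 250×0.00931 = 2.33 mA, and I_E = (β+1)I_B = 2.34 mA.
V_CE = V_CC − I_C·R_C − I_E·R_E = 23 − 2.33×5.6 − 2.34×1.5 = 6.47 V.
V_CE = 6.47 V > 0.2 V confirms active-region operation.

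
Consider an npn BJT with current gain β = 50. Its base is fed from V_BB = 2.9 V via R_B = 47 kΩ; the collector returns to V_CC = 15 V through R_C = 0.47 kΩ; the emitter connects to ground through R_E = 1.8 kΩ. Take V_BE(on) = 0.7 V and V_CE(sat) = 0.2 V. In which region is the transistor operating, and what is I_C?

Assume active. Base-emitter loop: I_B = (V_BB − V_BE)/(R_B + (β+1)R_E) = (2.9 − 0.7)/(47 + 51×1.8) = 0.0159 mA.
I_C = β·I_B = 50×0.0159 = 0.793 mA.
V_CE = V_CC − I_C·R_C − I_E·R_E = 15 − 0.793×0.47 − 0.808×1.8 = 13.2 V > V_CE(sat), so the active-region assumption holds.

active; I_C ≈ 0.79 mA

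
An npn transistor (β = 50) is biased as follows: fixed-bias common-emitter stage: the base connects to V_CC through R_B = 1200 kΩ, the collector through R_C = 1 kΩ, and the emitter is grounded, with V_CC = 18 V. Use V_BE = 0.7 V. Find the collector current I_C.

Base loop: V_CC = I_B·R_B + V_BE, so I_B = (18 − 0.7)/1200 kΩ = 0.0144 mA.
In the active region I_C = β·I_B = 50 × 0.0144 = 0.721 mA.
Collector loop: V_CE = V_CC − I_C·R_C = 18 − 0.721×1 = 17.3 V.
Since V_CE = 17.3 V > V_CE(sat) ≈ 0.2 V, the transistor is in the active region as assumed.

I_C ≈ 0.72 mA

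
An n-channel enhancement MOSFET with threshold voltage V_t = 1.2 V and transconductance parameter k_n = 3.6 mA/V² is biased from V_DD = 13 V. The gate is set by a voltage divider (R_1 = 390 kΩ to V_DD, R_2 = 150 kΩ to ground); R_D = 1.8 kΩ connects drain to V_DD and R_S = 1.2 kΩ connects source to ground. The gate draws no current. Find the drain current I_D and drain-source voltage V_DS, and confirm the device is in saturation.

V_G = V_DD·R_2/(R_1+R_2) = 13×150/540 = 3.61 V.
Assume saturation: I_D = (k_n/2)(V_GS − V_t)² with V_GS = V_G − I_D·R_S = 3.61 − 1.2·I_D.
Substituting gives 2.59·I_D² − 11.4·I_D + 10.5 = 0, with roots I_D = 1.3 or 3.1 mA.
The root I_D = 3.1 mA gives V_GS = -0.113 V ≤ V_t, so take I_D = 1.3 mA.
Then V_GS = 2.05 V and V_DS = V_DD − I_D(R_D+R_S) = 13 − 1.3×3 = 9.1 V.
Saturation requires V_DS ≥ V_GS − V_t = 0.85 V; 9.1 ≥ 0.85 ✓.

I_D ≈ 1.3 mA, V_DS ≈ 9.1 V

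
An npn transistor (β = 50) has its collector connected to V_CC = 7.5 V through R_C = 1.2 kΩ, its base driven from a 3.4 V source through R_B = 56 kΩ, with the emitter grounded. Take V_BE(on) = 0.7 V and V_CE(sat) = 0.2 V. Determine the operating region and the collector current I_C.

Assume active. Base-emitter loop: I_B = (V_BB − V_BE)/R_B = (3.4 − 0.7)/56 = 0.0482 mA.
I_C = β·I_B = 50×0.0482 = 2.41 mA.
V_CE = V_CC − I_C·R_C = 7.5 − 2.41×1.2 = 4.61 V > V_CE(sat), so the active-region assumption holds.

active; I_C ≈ 2.4 mA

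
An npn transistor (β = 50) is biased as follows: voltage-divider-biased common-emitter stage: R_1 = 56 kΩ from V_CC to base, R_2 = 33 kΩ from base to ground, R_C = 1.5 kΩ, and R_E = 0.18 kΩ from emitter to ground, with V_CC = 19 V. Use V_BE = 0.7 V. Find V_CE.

V_CE ≈ 1.2 V

Thevenize the base divider: V_Th = V_CC·R_2/(R_1+R_2) = 19×33/89 = 7.04 V, R_Th = R_1‖R_2 = 20.8 kΩ.
Base-emitter loop: V_Th = I_B·R_Th + V_BE + (β+1)I_B·R_E, so I_B = (7.04 − 0.7) / (20.8 + 51×0.18) = 0.212 mA.
I_C = β·I_B = 50×0.212 = 10.6 mA, and I_E = (β+1)I_B = 10.8 mA.
V_CE = V_CC − I_C·R_C − I_E·R_E = 19 − 10.6×1.5 − 10.8×0.18 = 1.16 V.
V_CE = 1.16 V > 0.2 V confirms active-region operation.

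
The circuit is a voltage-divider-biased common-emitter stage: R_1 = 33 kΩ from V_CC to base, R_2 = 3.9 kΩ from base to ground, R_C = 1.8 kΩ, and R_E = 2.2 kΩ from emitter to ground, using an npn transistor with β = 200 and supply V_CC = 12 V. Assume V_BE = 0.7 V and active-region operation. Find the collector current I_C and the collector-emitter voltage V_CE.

I_C ≈ 0.26 mA, V_CE ≈ 11 V

Thevenize the base divider: V_Th = V_CC·R_2/(R_1+R_2) = 12×3.9/36.9 = 1.27 V, R_Th = R_1‖R_2 = 3.49 kΩ.
Base-emitter loop: V_Th = I_B·R_Th + V_BE + (β+1)I_B·R_E, so I_B = (1.27 − 0.7) / (3.49 + 201×2.2) = 0.00128 mA.
I_C = β·I_B = 200×0.00128 = 0.255 mA, and I_E = (β+1)I_B = 0.256 mA.
V_CE = V_CC − I_C·R_C − I_E·R_E = 12 − 0.255×1.8 − 0.256×2.2 = 11 V.
V_CE = 11 V > 0.2 V confirms active-region operation.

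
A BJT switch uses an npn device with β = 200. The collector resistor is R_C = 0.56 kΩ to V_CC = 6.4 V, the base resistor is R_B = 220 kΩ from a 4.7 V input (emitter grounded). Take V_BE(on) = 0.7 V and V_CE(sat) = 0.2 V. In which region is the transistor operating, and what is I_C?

Assume active. Base-emitter loop: I_B = (V_BB − V_BE)/R_B = (4.7 − 0.7)/220 = 0.0182 mA.
I_C = β·I_B = 200×0.0182 = 3.64 mA.
V_CE = V_CC − I_C·R_C = 6.4 − 3.64×0.56 = 4.36 V > V_CE(sat), so the active-region assumption holds.

active; I_C ≈ 3.6 mA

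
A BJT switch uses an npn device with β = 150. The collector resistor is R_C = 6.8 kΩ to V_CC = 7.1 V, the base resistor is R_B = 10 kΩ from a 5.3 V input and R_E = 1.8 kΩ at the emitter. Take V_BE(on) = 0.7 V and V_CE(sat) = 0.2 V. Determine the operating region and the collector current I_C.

Assume active: I_B = (5.3 − 0.7)/(10 + 151×1.8) = 0.0163 mA, I_C = β·I_B = 2.45 mA.
Then V_CE = 7.1 − 2.45×6.8 − 2.46×1.8 = -14 V < 0.2 V — the active assumption fails.
Re-solve with V_CE = 0.2 V. KCL at the emitter: V_E/R_E = (V_BB−0.7−V_E)/R_B + (V_CC−0.2−V_E)/R_C, giving V_E = 1.84 V.
I_C = (V_CC − 0.2 − V_E)/R_C = (6.9 − 1.84)/6.8 = 0.745 mA.
Check: I_B = (4.6 − 1.84)/10 = 0.276 mA, and β·I_B = 41.4 mA > I_C, confirming saturation.

saturation; I_C ≈ 0.74 mA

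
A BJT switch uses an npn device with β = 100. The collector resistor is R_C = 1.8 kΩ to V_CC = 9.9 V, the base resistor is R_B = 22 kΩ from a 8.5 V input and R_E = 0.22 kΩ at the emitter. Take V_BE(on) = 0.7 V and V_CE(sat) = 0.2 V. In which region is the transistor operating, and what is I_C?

saturation; I_C ≈ 4.8 mA

Assume active: I_B = (8.5 − 0.7)/(22 + 101×0.22) = 0.176 mA, I_C = β·I_B = 17.6 mA.
Then V_CE = 9.9 − 17.6×1.8 − 17.8×0.22 = -25.8 V < 0.2 V — the active assumption fails.
Re-solve with V_CE = 0.2 V. KCL at the emitter: V_E/R_E = (V_BB−0.7−V_E)/R_B + (V_CC−0.2−V_E)/R_C, giving V_E = 1.12 V.
I_C = (V_CC − 0.2 − V_E)/R_C = (9.7 − 1.12)/1.8 = 4.77 mA.
Check: I_B = (7.8 − 1.12)/22 = 0.304 mA, and β·I_B = 30.4 mA > I_C, confirming saturation.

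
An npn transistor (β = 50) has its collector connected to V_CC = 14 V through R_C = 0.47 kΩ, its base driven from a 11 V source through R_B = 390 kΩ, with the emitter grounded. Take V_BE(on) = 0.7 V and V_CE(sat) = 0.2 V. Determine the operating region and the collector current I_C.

Assume active. Base-emitter loop: I_B = (V_BB − V_BE)/R_B = (11 − 0.7)/390 = 0.0264 mA.
I_C = β·I_B = 50×0.0264 = 1.32 mA.
V_CE = V_CC − I_C·R_C = 14 − 1.32×0.47 = 13.4 V > V_CE(sat), so the active-region assumption holds.

active; I_C ≈ 1.3 mA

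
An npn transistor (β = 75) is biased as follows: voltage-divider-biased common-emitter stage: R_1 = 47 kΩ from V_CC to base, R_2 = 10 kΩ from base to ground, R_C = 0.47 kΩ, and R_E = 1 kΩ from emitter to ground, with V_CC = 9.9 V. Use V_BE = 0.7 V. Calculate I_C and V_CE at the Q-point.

I_C ≈ 0.92 mA, V_CE ≈ 8.5 V

Thevenize the base divider: V_Th = V_CC·R_2/(R_1+R_2) = 9.9×10/57 = 1.74 V, R_Th = R_1‖R_2 = 8.25 kΩ.
Base-emitter loop: V_Th = I_B·R_Th + V_BE + (β+1)I_B·R_E, so I_B = (1.74 − 0.7) / (8.25 + 76×1) = 0.0123 mA.
I_C = β·I_B = 75×0.0123 = 0.923 mA, and I_E = (β+1)I_B = 0.935 mA.
V_CE = V_CC − I_C·R_C − I_E·R_E = 9.9 − 0.923×0.47 − 0.935×1 = 8.53 V.
V_CE = 8.53 V > 0.2 V confirms active-region operation.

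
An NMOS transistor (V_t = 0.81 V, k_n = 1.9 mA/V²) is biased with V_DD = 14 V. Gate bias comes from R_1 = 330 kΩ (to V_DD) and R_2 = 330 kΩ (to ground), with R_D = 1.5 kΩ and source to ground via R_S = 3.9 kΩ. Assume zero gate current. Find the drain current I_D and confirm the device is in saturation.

I_D ≈ 1.3 mA

V_G = V_DD·R_2/(R_1+R_2) = 14×330/660 = 7 V.
Assume saturation: I_D = (k_n/2)(V_GS − V_t)² with V_GS = V_G − I_D·R_S = 7 − 3.9·I_D.
Substituting gives 14.4·I_D² − 46.9·I_D + 36.4 = 0, with roots I_D = 1.29 or 1.96 mA.
The root I_D = 1.96 mA gives V_GS = -0.625 V ≤ V_t, so take I_D = 1.29 mA.
Then V_GS = 1.97 V and V_DS = V_DD − I_D(R_D+R_S) = 14 − 1.29×5.4 = 7.04 V.
Saturation requires V_DS ≥ V_GS − V_t = 1.16 V; 7.04 ≥ 1.16 ✓.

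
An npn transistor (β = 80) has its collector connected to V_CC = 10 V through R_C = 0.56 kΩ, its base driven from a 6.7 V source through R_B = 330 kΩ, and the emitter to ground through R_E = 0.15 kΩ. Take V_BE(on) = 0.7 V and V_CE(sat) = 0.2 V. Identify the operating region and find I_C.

active; I_C ≈ 1.4 mA

Assume active. Base-emitter loop: I_B = (V_BB − V_BE)/(R_B + (β+1)R_E) = (6.7 − 0.7)/(330 + 81×0.15) = 0.0175 mA.
I_C = β·I_B = 80×0.0175 = 1.4 mA.
V_CE = V_CC − I_C·R_C − I_E·R_E = 10 − 1.4×0.56 − 1.42×0.15 = 9 V > V_CE(sat), so the active-region assumption holds.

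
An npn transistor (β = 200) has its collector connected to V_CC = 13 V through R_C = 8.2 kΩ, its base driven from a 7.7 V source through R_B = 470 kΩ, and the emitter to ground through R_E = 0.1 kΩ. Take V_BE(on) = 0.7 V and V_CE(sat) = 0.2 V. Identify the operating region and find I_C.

Assume active: I_B = (7.7 − 0.7)/(470 + 201×0.1) = 0.0143 mA, I_C = β·I_B = 2.86 mA.
Then V_CE = 13 − 2.86×8.2 − 2.87×0.1 = -10.7 V < 0.2 V — the active assumption fails.
Re-solve with V_CE = 0.2 V. KCL at the emitter: V_E/R_E = (V_BB−0.7−V_E)/R_B + (V_CC−0.2−V_E)/R_C, giving V_E = 0.156 V.
I_C = (V_CC − 0.2 − V_E)/R_C = (12.8 − 0.156)/8.2 = 1.54 mA.
Check: I_B = (7 − 0.156)/470 = 0.0146 mA, and β·I_B = 2.91 mA > I_C, confirming saturation.

saturation; I_C ≈ 1.5 mA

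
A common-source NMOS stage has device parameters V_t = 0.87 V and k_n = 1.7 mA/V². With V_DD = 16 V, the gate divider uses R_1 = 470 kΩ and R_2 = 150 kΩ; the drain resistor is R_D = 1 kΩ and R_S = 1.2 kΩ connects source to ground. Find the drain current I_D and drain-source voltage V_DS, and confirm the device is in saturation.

I_D ≈ 1.4 mA, V_DS ≈ 13 V

V_G = V_DD·R_2/(R_1+R_2) = 16×150/620 = 3.87 V.
Assume saturation: I_D = (k_n/2)(V_GS − V_t)² with V_GS = V_G − I_D·R_S = 3.87 − 1.2·I_D.
Substituting gives 1.22·I_D² − 7.12·I_D + 7.65 = 0, with roots I_D = 1.42 or 4.4 mA.
The root I_D = 4.4 mA gives V_GS = -1.4 V ≤ V_t, so take I_D = 1.42 mA.
Then V_GS = 2.16 V and V_DS = V_DD − I_D(R_D+R_S) = 16 − 1.42×2.2 = 12.9 V.
Saturation requires V_DS ≥ V_GS − V_t = 1.29 V; 12.9 ≥ 1.29 ✓.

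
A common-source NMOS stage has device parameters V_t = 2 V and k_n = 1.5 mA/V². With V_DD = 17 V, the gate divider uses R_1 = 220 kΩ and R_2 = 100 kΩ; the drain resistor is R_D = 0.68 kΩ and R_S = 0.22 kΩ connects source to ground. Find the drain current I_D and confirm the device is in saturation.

I_D ≈ 4.2 mA

V_G = V_DD·R_2/(R_1+R_2) = 17×100/320 = 5.31 V.
Assume saturation: I_D = (k_n/2)(V_GS − V_t)² with V_GS = V_G − I_D·R_S = 5.31 − 0.22·I_D.
Substituting gives 0.0363·I_D² − 2.09·I_D + 8.23 = 0, with roots I_D = 4.24 or 53.4 mA.
The root I_D = 53.4 mA gives V_GS = -6.44 V ≤ V_t, so take I_D = 4.24 mA.
Then V_GS = 4.38 V and V_DS = V_DD − I_D(R_D+R_S) = 17 − 4.24×0.9 = 13.2 V.
Saturation requires V_DS ≥ V_GS − V_t = 2.38 V; 13.2 ≥ 2.38 ✓.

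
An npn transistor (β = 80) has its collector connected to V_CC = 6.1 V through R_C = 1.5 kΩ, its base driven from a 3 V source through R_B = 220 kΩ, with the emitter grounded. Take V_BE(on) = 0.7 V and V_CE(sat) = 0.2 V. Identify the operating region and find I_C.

Assume active. Base-emitter loop: I_B = (V_BB − V_BE)/R_B = (3 − 0.7)/220 = 0.0105 mA.
I_C = β·I_B = 80×0.0105 = 0.836 mA.
V_CE = V_CC − I_C·R_C = 6.1 − 0.836×1.5 = 4.85 V > V_CE(sat), so the active-region assumption holds.

active; I_C ≈ 0.84 mA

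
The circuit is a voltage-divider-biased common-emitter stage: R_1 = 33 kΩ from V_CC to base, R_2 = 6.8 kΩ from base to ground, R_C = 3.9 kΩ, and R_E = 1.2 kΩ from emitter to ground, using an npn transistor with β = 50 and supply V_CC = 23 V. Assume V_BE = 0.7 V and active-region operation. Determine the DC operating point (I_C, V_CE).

I_C ≈ 2.4 mA, V_CE ≈ 11 V

Thevenize the base divider: V_Th = V_CC·R_2/(R_1+R_2) = 23×6.8/39.8 = 3.93 V, R_Th = R_1‖R_2 = 5.64 kΩ.
Base-emitter loop: V_Th = I_B·R_Th + V_BE + (β+1)I_B·R_E, so I_B = (3.93 − 0.7) / (5.64 + 51×1.2) = 0.0483 mA.
I_C = β·I_B = 50×0.0483 = 2.42 mA, and I_E = (β+1)I_B = 2.46 mA.
V_CE = V_CC − I_C·R_C − I_E·R_E = 23 − 2.42×3.9 − 2.46×1.2 = 10.6 V.
V_CE = 10.6 V > 0.2 V confirms active-region operation.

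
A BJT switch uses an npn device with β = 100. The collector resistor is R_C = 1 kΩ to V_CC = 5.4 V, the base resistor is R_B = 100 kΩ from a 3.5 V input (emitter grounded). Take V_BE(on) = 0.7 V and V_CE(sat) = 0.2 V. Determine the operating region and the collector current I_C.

active; I_C ≈ 2.8 mA

Assume active. Base-emitter loop: I_B = (V_BB − V_BE)/R_B = (3.5 − 0.7)/100 = 0.028 mA.
I_C = β·I_B = 100×0.028 = 2.8 mA.
V_CE = V_CC − I_C·R_C = 5.4 − 2.8×1 = 2.6 V > V_CE(sat), so the active-region assumption holds.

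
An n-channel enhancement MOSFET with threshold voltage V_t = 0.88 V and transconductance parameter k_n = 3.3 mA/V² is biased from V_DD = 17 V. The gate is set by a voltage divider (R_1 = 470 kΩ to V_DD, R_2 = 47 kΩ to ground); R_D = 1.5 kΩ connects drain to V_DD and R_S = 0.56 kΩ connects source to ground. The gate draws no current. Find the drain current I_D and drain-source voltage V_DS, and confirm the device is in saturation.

V_G = V_DD·R_2/(R_1+R_2) = 17×47/517 = 1.55 V.
Assume saturation: I_D = (k_n/2)(V_GS − V_t)² with V_GS = V_G − I_D·R_S = 1.55 − 0.56·I_D.
Substituting gives 0.517·I_D² − 2.23·I_D + 0.731 = 0, with roots I_D = 0.357 or 3.95 mA.
The root I_D = 3.95 mA gives V_GS = -0.668 V ≤ V_t, so take I_D = 0.357 mA.
Then V_GS = 1.35 V and V_DS = V_DD − I_D(R_D+R_S) = 17 − 0.357×2.06 = 16.3 V.
Saturation requires V_DS ≥ V_GS − V_t = 0.465 V; 16.3 ≥ 0.465 ✓.

I_D ≈ 0.36 mA, V_DS ≈ 16 V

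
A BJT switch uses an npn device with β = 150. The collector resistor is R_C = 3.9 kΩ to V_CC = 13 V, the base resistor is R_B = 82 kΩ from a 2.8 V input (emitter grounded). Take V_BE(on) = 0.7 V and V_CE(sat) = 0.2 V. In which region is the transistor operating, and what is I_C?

Assume active: I_B = (2.8 − 0.7)/82 = 0.0256 mA, giving I_C = β·I_B = 3.84 mA.
But then V_CE = 13 − 3.84×3.9 = -1.98 V < V_CE(sat) = 0.2 V — impossible in the active region.
So the transistor is saturated. With V_CE = 0.2 V, I_C = (V_CC − 0.2)/R_C = 12.8/3.9 = 3.28 mA.
Check: β·I_B = 3.84 mA > I_C = 3.28 mA, confirming saturation.

saturation; I_C ≈ 3.3 mA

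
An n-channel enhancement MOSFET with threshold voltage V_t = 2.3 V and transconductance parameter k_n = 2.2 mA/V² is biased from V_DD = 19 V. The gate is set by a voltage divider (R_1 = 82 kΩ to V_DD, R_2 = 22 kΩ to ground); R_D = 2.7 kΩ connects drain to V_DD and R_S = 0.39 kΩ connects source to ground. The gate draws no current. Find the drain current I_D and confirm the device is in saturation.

V_G = V_DD·R_2/(R_1+R_2) = 19×22/104 = 4.02 V.
Assume saturation: I_D = (k_n/2)(V_GS − V_t)² with V_GS = V_G − I_D·R_S = 4.02 − 0.39·I_D.
Substituting gives 0.167·I_D² − 2.48·I_D + 3.25 = 0, with roots I_D = 1.46 or 13.3 mA.
The root I_D = 13.3 mA gives V_GS = -1.18 V ≤ V_t, so take I_D = 1.46 mA.
Then V_GS = 3.45 V and V_DS = V_DD − I_D(R_D+R_S) = 19 − 1.46×3.09 = 14.5 V.
Saturation requires V_DS ≥ V_GS − V_t = 1.15 V; 14.5 ≥ 1.15 ✓.

I_D ≈ 1.5 mA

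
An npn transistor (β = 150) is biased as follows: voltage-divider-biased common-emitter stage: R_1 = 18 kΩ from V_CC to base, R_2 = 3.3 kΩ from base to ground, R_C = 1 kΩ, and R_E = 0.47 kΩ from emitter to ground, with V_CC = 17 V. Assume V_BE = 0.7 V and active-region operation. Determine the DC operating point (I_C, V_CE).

Thevenize the base divider: V_Th = V_CC·R_2/(R_1+R_2) = 17×3.3/21.3 = 2.63 V, R_Th = R_1‖R_2 = 2.79 kΩ.
Base-emitter loop: V_Th = I_B·R_Th + V_BE + (β+1)I_B·R_E, so I_B = (2.63 − 0.7) / (2.79 + 151×0.47) = 0.0262 mA.
I_C = β·I_B = 150×0.0262 = 3.93 mA, and I_E = (β+1)I_B = 3.96 mA.
V_CE = V_CC − I_C·R_C − I_E·R_E = 17 − 3.93×1 − 3.96×0.47 = 11.2 V.
V_CE = 11.2 V > 0.2 V confirms active-region operation.

I_C ≈ 3.9 mA, V_CE ≈ 11 V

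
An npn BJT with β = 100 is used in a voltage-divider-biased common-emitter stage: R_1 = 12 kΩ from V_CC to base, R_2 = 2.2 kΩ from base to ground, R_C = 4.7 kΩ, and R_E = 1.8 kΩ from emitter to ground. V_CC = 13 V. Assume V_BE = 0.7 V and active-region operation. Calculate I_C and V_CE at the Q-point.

I_C ≈ 0.72 mA, V_CE ≈ 8.3 V

Thevenize the base divider: V_Th = V_CC·R_2/(R_1+R_2) = 13×2.2/14.2 = 2.01 V, R_Th = R_1‖R_2 = 1.86 kΩ.
Base-emitter loop: V_Th = I_B·R_Th + V_BE + (β+1)I_B·R_E, so I_B = (2.01 − 0.7) / (1.86 + 101×1.8) = 0.00716 mA.
I_C = β·I_B = 100×0.00716 = 0.716 mA, and I_E = (β+1)I_B = 0.723 mA.
V_CE = V_CC − I_C·R_C − I_E·R_E = 13 − 0.716×4.7 − 0.723×1.8 = 8.34 V.
V_CE = 8.34 V > 0.2 V confirms active-region operation.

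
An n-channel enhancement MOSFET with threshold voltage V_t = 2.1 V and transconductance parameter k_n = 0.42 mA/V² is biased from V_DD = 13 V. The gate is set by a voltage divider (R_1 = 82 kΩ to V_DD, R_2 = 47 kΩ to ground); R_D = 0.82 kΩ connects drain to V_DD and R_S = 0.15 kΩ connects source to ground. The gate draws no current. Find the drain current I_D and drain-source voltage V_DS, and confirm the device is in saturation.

I_D ≈ 1.3 mA, V_DS ≈ 12 V

V_G = V_DD·R_2/(R_1+R_2) = 13×47/129 = 4.74 V.
Assume saturation: I_D = (k_n/2)(V_GS − V_t)² with V_GS = V_G − I_D·R_S = 4.74 − 0.15·I_D.
Substituting gives 0.00473·I_D² − 1.17·I_D + 1.46 = 0, with roots I_D = 1.26 or 246 mA.
The root I_D = 246 mA gives V_GS = -32.1 V ≤ V_t, so take I_D = 1.26 mA.
Then V_GS = 4.55 V and V_DS = V_DD − I_D(R_D+R_S) = 13 − 1.26×0.97 = 11.8 V.
Saturation requires V_DS ≥ V_GS − V_t = 2.45 V; 11.8 ≥ 2.45 ✓.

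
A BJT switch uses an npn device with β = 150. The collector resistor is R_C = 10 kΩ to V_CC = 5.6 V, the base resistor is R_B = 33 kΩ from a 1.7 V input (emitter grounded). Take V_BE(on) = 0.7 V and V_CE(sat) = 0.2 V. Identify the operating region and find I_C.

saturation; I_C ≈ 0.54 mA

Assume active: I_B = (1.7 − 0.7)/33 = 0.0303 mA, giving I_C = β·I_B = 4.55 mA.
But then V_CE = 5.6 − 4.55×10 = -39.9 V < V_CE(sat) = 0.2 V — impossible in the active region.
So the transistor is saturated. With V_CE = 0.2 V, I_C = (V_CC − 0.2)/R_C = 5.4/10 = 0.54 mA.
Check: β·I_B = 4.55 mA > I_C = 0.54 mA, confirming saturation.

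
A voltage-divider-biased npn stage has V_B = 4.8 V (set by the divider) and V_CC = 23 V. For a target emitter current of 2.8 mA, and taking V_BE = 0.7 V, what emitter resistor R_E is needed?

V_E = V_B − V_BE = 4.8 − 0.7 = 4.1 V.
R_E = V_E / I_E = 4.1 / 2.8 = 1.46 kΩ.

R_E ≈ 1.5 kΩ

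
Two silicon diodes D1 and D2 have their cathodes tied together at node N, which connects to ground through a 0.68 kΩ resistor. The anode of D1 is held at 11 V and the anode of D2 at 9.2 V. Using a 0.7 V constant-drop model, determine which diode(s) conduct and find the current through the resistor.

Assume both conduct. Then node N would need to be at both 11−0.7 = 10.3 V and 9.2−0.7 = 8.5 V, which is impossible.
Assume only D1 conducts: V_N = 11 − 0.7 = 10.3 V, so I_R = 10.3/0.68 = 15.1 mA.
Check D2: its anode-to-cathode voltage is 9.2 − 10.3 = -1.1 V < 0.7 V, so it is off. The assumption is consistent.

Only D1 conducts; I_R ≈ 15 mA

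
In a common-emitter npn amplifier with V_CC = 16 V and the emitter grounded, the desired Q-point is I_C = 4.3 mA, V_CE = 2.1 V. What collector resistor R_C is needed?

Collector loop: V_CC = I_C·R_C + V_CE.
R_C = (V_CC − V_CE)/I_C = (16 − 2.1)/4.3 = 3.23 kΩ.

R_C ≈ 3.2 kΩ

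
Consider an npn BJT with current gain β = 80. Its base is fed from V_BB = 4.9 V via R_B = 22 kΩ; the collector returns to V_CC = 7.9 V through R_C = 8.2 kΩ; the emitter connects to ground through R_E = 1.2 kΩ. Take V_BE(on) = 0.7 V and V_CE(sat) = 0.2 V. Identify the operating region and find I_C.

Assume active: I_B = (4.9 − 0.7)/(22 + 81×1.2) = 0.0352 mA, I_C = β·I_B = 2.82 mA.
Then V_CE = 7.9 − 2.82×8.2 − 2.85×1.2 = -18.6 V < 0.2 V — the active assumption fails.
Re-solve with V_CE = 0.2 V. KCL at the emitter: V_E/R_E = (V_BB−0.7−V_E)/R_B + (V_CC−0.2−V_E)/R_C, giving V_E = 1.13 V.
I_C = (V_CC − 0.2 − V_E)/R_C = (7.7 − 1.13)/8.2 = 0.801 mA.
Check: I_B = (4.2 − 1.13)/22 = 0.14 mA, and β·I_B = 11.2 mA > I_C, confirming saturation.

saturation; I_C ≈ 0.8 mA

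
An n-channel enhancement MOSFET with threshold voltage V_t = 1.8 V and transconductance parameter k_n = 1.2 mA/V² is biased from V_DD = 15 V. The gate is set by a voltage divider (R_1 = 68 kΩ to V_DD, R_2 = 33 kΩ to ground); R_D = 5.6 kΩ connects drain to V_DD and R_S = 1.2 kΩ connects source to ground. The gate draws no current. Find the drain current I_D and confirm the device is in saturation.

V_G = V_DD·R_2/(R_1+R_2) = 15×33/101 = 4.9 V.
Assume saturation: I_D = (k_n/2)(V_GS − V_t)² with V_GS = V_G − I_D·R_S = 4.9 − 1.2·I_D.
Substituting gives 0.864·I_D² − 5.47·I_D + 5.77 = 0, with roots I_D = 1.34 or 4.99 mA.
The root I_D = 4.99 mA gives V_GS = -1.08 V ≤ V_t, so take I_D = 1.34 mA.
Then V_GS = 3.29 V and V_DS = V_DD − I_D(R_D+R_S) = 15 − 1.34×6.8 = 5.89 V.
Saturation requires V_DS ≥ V_GS − V_t = 1.49 V; 5.89 ≥ 1.49 ✓.

I_D ≈ 1.3 mA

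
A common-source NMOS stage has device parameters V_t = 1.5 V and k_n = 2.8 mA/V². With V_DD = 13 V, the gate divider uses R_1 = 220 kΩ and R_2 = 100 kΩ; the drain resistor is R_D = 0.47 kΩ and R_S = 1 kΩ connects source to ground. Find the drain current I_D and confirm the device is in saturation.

I_D ≈ 1.5 mA

V_G = V_DD·R_2/(R_1+R_2) = 13×100/320 = 4.06 V.
Assume saturation: I_D = (k_n/2)(V_GS − V_t)² with V_GS = V_G − I_D·R_S = 4.06 − 1·I_D.
Substituting gives 1.4·I_D² − 8.18·I_D + 9.19 = 0, with roots I_D = 1.52 or 4.32 mA.
The root I_D = 4.32 mA gives V_GS = -0.256 V ≤ V_t, so take I_D = 1.52 mA.
Then V_GS = 2.54 V and V_DS = V_DD − I_D(R_D+R_S) = 13 − 1.52×1.47 = 10.8 V.
Saturation requires V_DS ≥ V_GS − V_t = 1.04 V; 10.8 ≥ 1.04 ✓.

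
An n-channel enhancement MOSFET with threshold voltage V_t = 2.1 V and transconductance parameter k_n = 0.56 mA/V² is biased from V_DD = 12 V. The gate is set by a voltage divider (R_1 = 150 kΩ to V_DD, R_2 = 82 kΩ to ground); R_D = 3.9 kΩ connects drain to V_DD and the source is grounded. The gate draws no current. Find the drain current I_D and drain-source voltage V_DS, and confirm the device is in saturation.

I_D ≈ 1.3 mA, V_DS ≈ 7 V

V_G = V_DD·R_2/(R_1+R_2) = 12×82/232 = 4.24 V. With the source grounded, V_GS = V_G = 4.24 V.
Assume saturation: I_D = (k_n/2)(V_GS − V_t)² = (0.56/2)×(4.24 − 2.1)² = 0.28×2.14² = 1.28 mA.
V_DS = V_DD − I_D·R_D = 12 − 1.28×3.9 = 6.99 V.
Saturation requires V_DS ≥ V_GS − V_t = 2.14 V; 6.99 ≥ 2.14 ✓.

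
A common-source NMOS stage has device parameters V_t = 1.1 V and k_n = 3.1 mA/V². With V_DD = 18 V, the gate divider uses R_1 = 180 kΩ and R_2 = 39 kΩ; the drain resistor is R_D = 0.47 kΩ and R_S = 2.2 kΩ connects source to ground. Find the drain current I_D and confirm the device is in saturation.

V_G = V_DD·R_2/(R_1+R_2) = 18×39/219 = 3.21 V.
Assume saturation: I_D = (k_n/2)(V_GS − V_t)² with V_GS = V_G − I_D·R_S = 3.21 − 2.2·I_D.
Substituting gives 7.5·I_D² − 15.4·I_D + 6.87 = 0, with roots I_D = 0.66 or 1.39 mA.
The root I_D = 1.39 mA gives V_GS = 0.154 V ≤ V_t, so take I_D = 0.66 mA.
Then V_GS = 1.75 V and V_DS = V_DD − I_D(R_D+R_S) = 18 − 0.66×2.67 = 16.2 V.
Saturation requires V_DS ≥ V_GS − V_t = 0.653 V; 16.2 ≥ 0.653 ✓.

I_D ≈ 0.66 mA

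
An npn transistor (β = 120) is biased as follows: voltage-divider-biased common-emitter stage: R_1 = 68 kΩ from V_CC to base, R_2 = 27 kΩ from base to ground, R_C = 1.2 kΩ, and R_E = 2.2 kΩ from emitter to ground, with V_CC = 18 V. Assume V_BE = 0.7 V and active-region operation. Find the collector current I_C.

Thevenize the base divider: V_Th = V_CC·R_2/(R_1+R_2) = 18×27/95 = 5.12 V, R_Th = R_1‖R_2 = 19.3 kΩ.
Base-emitter loop: V_Th = I_B·R_Th + V_BE + (β+1)I_B·R_E, so I_B = (5.12 − 0.7) / (19.3 + 121×2.2) = 0.0155 mA.
I_C = β·I_B = 120×0.0155 = 1.86 mA, and I_E = (β+1)I_B = 1.87 mA.
V_CE = V_CC − I_C·R_C − I_E·R_E = 18 − 1.86×1.2 − 1.87×2.2 = 11.7 V.
V_CE = 11.7 V > 0.2 V confirms active-region operation.

I_C ≈ 1.9 mA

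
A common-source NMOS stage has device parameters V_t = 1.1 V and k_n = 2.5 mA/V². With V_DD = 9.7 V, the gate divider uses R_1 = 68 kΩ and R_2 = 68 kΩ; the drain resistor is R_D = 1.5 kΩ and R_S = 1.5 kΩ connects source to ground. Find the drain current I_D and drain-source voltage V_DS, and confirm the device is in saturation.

V_G = V_DD·R_2/(R_1+R_2) = 9.7×68/136 = 4.85 V.
Assume saturation: I_D = (k_n/2)(V_GS − V_t)² with V_GS = V_G − I_D·R_S = 4.85 − 1.5·I_D.
Substituting gives 2.81·I_D² − 15.1·I_D + 17.6 = 0, with roots I_D = 1.72 or 3.64 mA.
The root I_D = 3.64 mA gives V_GS = -0.606 V ≤ V_t, so take I_D = 1.72 mA.
Then V_GS = 2.27 V and V_DS = V_DD − I_D(R_D+R_S) = 9.7 − 1.72×3 = 4.54 V.
Saturation requires V_DS ≥ V_GS − V_t = 1.17 V; 4.54 ≥ 1.17 ✓.

I_D ≈ 1.7 mA, V_DS ≈ 4.5 V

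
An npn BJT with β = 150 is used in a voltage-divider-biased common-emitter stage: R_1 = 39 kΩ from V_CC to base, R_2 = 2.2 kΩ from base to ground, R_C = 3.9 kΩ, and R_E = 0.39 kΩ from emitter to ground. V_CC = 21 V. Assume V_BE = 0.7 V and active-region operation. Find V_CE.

V_CE ≈ 17 V

Thevenize the base divider: V_Th = V_CC·R_2/(R_1+R_2) = 21×2.2/41.2 = 1.12 V, R_Th = R_1‖R_2 = 2.08 kΩ.
Base-emitter loop: V_Th = I_B·R_Th + V_BE + (β+1)I_B·R_E, so I_B = (1.12 − 0.7) / (2.08 + 151×0.39) = 0.00691 mA.
I_C = β·I_B = 150×0.00691 = 1.04 mA, and I_E = (β+1)I_B = 1.04 mA.
V_CE = V_CC − I_C·R_C − I_E·R_E = 21 − 1.04×3.9 − 1.04×0.39 = 16.6 V.
V_CE = 16.6 V > 0.2 V confirms active-region operation.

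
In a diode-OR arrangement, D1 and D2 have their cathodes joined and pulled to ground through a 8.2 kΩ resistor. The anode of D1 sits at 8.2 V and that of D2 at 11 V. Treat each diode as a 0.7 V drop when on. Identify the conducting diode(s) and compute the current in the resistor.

Assume both conduct. Then node N would need to be at both 8.2−0.7 = 7.5 V and 11−0.7 = 10.3 V, which is impossible.
Assume only D2 conducts: V_N = 11 − 0.7 = 10.3 V, so I_R = 10.3/8.2 = 1.26 mA.
Check D1: its anode-to-cathode voltage is 8.2 − 10.3 = -2.1 V < 0.7 V, so it is off. The assumption is consistent.

Only D2 conducts; I_R ≈ 1.3 mA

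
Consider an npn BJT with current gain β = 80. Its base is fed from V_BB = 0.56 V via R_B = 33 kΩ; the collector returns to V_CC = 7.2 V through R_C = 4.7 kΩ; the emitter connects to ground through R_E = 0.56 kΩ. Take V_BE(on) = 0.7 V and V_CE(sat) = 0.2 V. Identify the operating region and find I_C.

cutoff; I_C ≈ 0

V_BB = 0.56 V ≤ V_BE(on) = 0.7 V, so the base-emitter junction is not forward biased.
The transistor is in cutoff: I_B = I_C = 0.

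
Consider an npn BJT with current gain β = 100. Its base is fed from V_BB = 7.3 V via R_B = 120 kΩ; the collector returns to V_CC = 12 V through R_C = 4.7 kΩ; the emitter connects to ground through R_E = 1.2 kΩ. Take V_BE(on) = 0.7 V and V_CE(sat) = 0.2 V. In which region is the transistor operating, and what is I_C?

saturation; I_C ≈ 2 mA

Assume active: I_B = (7.3 − 0.7)/(120 + 101×1.2) = 0.0274 mA, I_C = β·I_B = 2.74 mA.
Then V_CE = 12 − 2.74×4.7 − 2.76×1.2 = -4.18 V < 0.2 V — the active assumption fails.
Re-solve with V_CE = 0.2 V. KCL at the emitter: V_E/R_E = (V_BB−0.7−V_E)/R_B + (V_CC−0.2−V_E)/R_C, giving V_E = 2.43 V.
I_C = (V_CC − 0.2 − V_E)/R_C = (11.8 − 2.43)/4.7 = 1.99 mA.
Check: I_B = (6.6 − 2.43)/120 = 0.0347 mA, and β·I_B = 3.47 mA > I_C, confirming saturation.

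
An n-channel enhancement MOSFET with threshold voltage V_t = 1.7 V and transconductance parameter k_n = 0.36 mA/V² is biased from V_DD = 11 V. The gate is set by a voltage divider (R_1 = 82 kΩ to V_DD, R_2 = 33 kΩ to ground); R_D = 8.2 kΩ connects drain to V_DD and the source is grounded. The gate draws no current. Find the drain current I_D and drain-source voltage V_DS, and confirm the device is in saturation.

I_D ≈ 0.38 mA, V_DS ≈ 7.9 V

V_G = V_DD·R_2/(R_1+R_2) = 11×33/115 = 3.16 V. With the source grounded, V_GS = V_G = 3.16 V.
Assume saturation: I_D = (k_n/2)(V_GS − V_t)² = (0.36/2)×(3.16 − 1.7)² = 0.18×1.46² = 0.382 mA.
V_DS = V_DD − I_D·R_D = 11 − 0.382×8.2 = 7.87 V.
Saturation requires V_DS ≥ V_GS − V_t = 1.46 V; 7.87 ≥ 1.46 ✓.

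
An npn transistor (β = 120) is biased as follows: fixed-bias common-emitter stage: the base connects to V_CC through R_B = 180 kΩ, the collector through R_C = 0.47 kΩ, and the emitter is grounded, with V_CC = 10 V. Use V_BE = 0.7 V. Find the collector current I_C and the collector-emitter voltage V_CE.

I_C ≈ 6.2 mA, V_CE ≈ 7.1 V

Base loop: V_CC = I_B·R_B + V_BE, so I_B = (10 − 0.7)/180 kΩ = 0.0517 mA.
In the active region I_C = β·I_B = 120 × 0.0517 = 6.2 mA.
Collector loop: V_CE = V_CC − I_C·R_C = 10 − 6.2×0.47 = 7.09 V.
Since V_CE = 7.09 V > V_CE(sat) ≈ 0.2 V, the transistor is in the active region as assumed.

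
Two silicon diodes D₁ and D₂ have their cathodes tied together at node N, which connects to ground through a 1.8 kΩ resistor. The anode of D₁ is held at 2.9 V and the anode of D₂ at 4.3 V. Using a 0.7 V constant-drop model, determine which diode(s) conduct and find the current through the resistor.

Assume both conduct. Then node N would need to be at both 2.9−0.7 = 2.2 V and 4.3−0.7 = 3.6 V, which is impossible.
Assume only D₂ conducts: V_N = 4.3 − 0.7 = 3.6 V, so I_R = 3.6/1.8 = 2 mA.
Check D₁: its anode-to-cathode voltage is 2.9 − 3.6 = -0.7 V < 0.7 V, so it is off. The assumption is consistent.

Only D₂ conducts; I_R ≈ 2 mA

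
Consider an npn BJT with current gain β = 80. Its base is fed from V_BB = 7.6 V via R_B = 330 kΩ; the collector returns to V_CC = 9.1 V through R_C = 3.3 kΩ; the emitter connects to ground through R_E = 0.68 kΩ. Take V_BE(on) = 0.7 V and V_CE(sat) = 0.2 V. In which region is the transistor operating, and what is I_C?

active; I_C ≈ 1.4 mA

Assume active. Base-emitter loop: I_B = (V_BB − V_BE)/(R_B + (β+1)R_E) = (7.6 − 0.7)/(330 + 81×0.68) = 0.0179 mA.
I_C = β·I_B = 80×0.0179 = 1.43 mA.
V_CE = V_CC − I_C·R_C − I_E·R_E = 9.1 − 1.43×3.3 − 1.45×0.68 = 3.38 V > V_CE(sat), so the active-region assumption holds.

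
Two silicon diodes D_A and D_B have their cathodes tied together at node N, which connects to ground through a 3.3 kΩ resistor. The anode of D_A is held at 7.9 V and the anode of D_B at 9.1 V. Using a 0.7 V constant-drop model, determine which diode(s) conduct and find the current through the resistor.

Assume both conduct. Then node N would need to be at both 7.9−0.7 = 7.2 V and 9.1−0.7 = 8.4 V, which is impossible.
Assume only D_B conducts: V_N = 9.1 − 0.7 = 8.4 V, so I_R = 8.4/3.3 = 2.55 mA.
Check D_A: its anode-to-cathode voltage is 7.9 − 8.4 = -0.5 V < 0.7 V, so it is off. The assumption is consistent.

Only D_B conducts; I_R ≈ 2.5 mA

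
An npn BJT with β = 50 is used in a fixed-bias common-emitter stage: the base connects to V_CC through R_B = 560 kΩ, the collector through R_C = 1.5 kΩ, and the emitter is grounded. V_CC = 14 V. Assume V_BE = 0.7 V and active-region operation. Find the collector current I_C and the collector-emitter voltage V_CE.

Base loop: V_CC = I_B·R_B + V_BE, so I_B = (14 − 0.7)/560 kΩ = 0.0238 mA.
In the active region I_C = β·I_B = 50 × 0.0238 = 1.19 mA.
Collector loop: V_CE = V_CC − I_C·R_C = 14 − 1.19×1.5 = 12.2 V.
Since V_CE = 12.2 V > V_CE(sat) ≈ 0.2 V, the transistor is in the active region as assumed.

I_C ≈ 1.2 mA, V_CE ≈ 12 V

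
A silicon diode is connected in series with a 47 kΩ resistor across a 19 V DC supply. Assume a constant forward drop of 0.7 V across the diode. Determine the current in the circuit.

KVL around the loop: 19 = V_D + I·R = 0.7 + I × 47 kΩ.
So I = (19 − 0.7) / 47 kΩ = 18.3 / 47 = 0.389 mA.

I ≈ 0.39 mA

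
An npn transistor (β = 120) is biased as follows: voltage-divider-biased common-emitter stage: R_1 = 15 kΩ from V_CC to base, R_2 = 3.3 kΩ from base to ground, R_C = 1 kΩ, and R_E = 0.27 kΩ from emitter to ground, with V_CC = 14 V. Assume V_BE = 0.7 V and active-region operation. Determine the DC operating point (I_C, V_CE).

Thevenize the base divider: V_Th = V_CC·R_2/(R_1+R_2) = 14×3.3/18.3 = 2.52 V, R_Th = R_1‖R_2 = 2.7 kΩ.
Base-emitter loop: V_Th = I_B·R_Th + V_BE + (β+1)I_B·R_E, so I_B = (2.52 − 0.7) / (2.7 + 121×0.27) = 0.0516 mA.
I_C = β·I_B = 120×0.0516 = 6.19 mA, and I_E = (β+1)I_B = 6.24 mA.
V_CE = V_CC − I_C·R_C − I_E·R_E = 14 − 6.19×1 − 6.24×0.27 = 6.13 V.
V_CE = 6.13 V > 0.2 V confirms active-region operation.

I_C ≈ 6.2 mA, V_CE ≈ 6.1 V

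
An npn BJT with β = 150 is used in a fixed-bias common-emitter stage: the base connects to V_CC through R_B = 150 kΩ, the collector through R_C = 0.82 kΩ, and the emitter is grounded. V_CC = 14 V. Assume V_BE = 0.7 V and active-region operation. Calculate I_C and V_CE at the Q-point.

Base loop: V_CC = I_B·R_B + V_BE, so I_B = (14 − 0.7)/150 kΩ = 0.0887 mA.
In the active region I_C = β·I_B = 150 × 0.0887 = 13.3 mA.
Collector loop: V_CE = V_CC − I_C·R_C = 14 − 13.3×0.82 = 3.09 V.
Since V_CE = 3.09 V > V_CE(sat) ≈ 0.2 V, the transistor is in the active region as assumed.

I_C ≈ 13 mA, V_CE ≈ 3.1 V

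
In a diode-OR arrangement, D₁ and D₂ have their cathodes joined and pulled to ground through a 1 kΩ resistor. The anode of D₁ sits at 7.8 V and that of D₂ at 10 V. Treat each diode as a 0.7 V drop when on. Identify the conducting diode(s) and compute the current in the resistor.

Only D₂ conducts; I_R ≈ 9.3 mA

Assume both conduct. Then node N would need to be at both 7.8−0.7 = 7.1 V and 10−0.7 = 9.3 V, which is impossible.
Assume only D₂ conducts: V_N = 10 − 0.7 = 9.3 V, so I_R = 9.3/1 = 9.3 mA.
Check D₁: its anode-to-cathode voltage is 7.8 − 9.3 = -1.5 V < 0.7 V, so it is off. The assumption is consistent.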